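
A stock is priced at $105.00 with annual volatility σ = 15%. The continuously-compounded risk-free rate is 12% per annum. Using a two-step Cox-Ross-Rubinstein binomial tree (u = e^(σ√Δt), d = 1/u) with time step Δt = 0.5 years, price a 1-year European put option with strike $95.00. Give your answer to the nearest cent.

$0.50

CRR parameters: u = e^(σ√Δt) = e^(0.15·√0.5) = 1.1119, d = 1/u = 0.8994
Per-period rate: rΔt = 0.12·0.5 = 0.06, so R = e^0.06 = 1.0618
Risk-neutral probability p = (e^0.06 − 0.8994)/(1.1119 − 0.8994) = 0.1625/0.2125 = 0.7645
Terminal stock prices: S_uu = 129.8, S_ud = 105, S_dd = 84.93
Terminal payoffs (K − S): max(-34.81, 0) = 0, max(-10, 0) = 0, max(10.07, 0) = 10.07
Node u (S = 116.7): V_u = e^(−0.06)·[0.7645·0.0000 + 0.2355·0.0000] = 0.0000
Node d (S = 94.43): V_d = e^(−0.06)·[0.7645·0.0000 + 0.2355·10.0699] = 2.2337
Node 0 (S = 105): V_0 = e^(−0.06)·[0.7645·0.0000 + 0.2355·2.2337] = 0.4955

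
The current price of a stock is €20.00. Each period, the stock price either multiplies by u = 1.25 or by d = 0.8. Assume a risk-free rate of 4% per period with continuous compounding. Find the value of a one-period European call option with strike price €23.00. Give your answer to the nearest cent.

Risk-neutral probability p = (e^0.04 − 0.8)/(1.25 − 0.8) = 0.2408/0.4500 = 0.5351
Terminal stock prices: S_u = 25, S_d = 16
Terminal payoffs (S − K): max(2, 0) = 2, max(-7, 0) = 0
Node 0 (S = 20): V_0 = e^(−0.04)·[0.5351·2.0000 + 0.4649·0.0000] = 1.0283

€1.03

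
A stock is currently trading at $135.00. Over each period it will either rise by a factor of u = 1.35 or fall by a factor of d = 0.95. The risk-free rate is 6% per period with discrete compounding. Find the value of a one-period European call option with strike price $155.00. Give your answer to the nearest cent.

$7.07

Risk-neutral probability p = (1 + 0.06 − 0.95)/(1.35 − 0.95) = 0.1100/0.4000 = 0.2750
Terminal stock prices: S_u = 182.2, S_d = 128.2
Terminal payoffs (S − K): max(27.25, 0) = 27.25, max(-26.75, 0) = 0
Node 0 (S = 135): V_0 = 1/1.06·[0.2750·27.2500 + 0.7250·0.0000] = 7.0696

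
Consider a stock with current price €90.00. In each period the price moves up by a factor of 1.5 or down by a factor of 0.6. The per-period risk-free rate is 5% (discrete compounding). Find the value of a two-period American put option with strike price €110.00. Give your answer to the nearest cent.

€33.24

Risk-neutral probability p = (1 + 0.05 − 0.6)/(1.5 − 0.6) = 0.4500/0.9000 = 0.5000
Terminal stock prices: S_uu = 202.5, S_ud = 81, S_dd = 32.4
Terminal payoffs (K − S): max(-92.5, 0) = 0, max(29, 0) = 29, max(77.6, 0) = 77.6
Node u (S = 135): continuation = 1/1.05·[0.5000·0.0000 + 0.5000·29.0000] = 13.8095; exercise value = 0.0000 ≤ continuation, so V_u = 13.8095
Node d (S = 54): continuation = 1/1.05·[0.5000·29.0000 + 0.5000·77.6000] = 50.7619; exercise value = 56.0000 > continuation, so V_d = 56.0000 (exercise)
Node 0 (S = 90): continuation = 1/1.05·[0.5000·13.8095 + 0.5000·56.0000] = 33.2426; exercise value = 20.0000 ≤ continuation, so V_0 = 33.2426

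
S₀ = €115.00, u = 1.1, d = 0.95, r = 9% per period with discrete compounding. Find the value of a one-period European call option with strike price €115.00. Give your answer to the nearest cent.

€9.85

Risk-neutral probability p = (1 + 0.09 − 0.95)/(1.1 − 0.95) = 0.1400/0.1500 = 0.9333
Terminal stock prices: S_u = 126.5, S_d = 109.2
Terminal payoffs (S − K): max(11.5, 0) = 11.5, max(-5.75, 0) = 0
Node 0 (S = 115): V_0 = 1/1.09·[0.9333·11.5000 + 0.0667·0.0000] = 9.8471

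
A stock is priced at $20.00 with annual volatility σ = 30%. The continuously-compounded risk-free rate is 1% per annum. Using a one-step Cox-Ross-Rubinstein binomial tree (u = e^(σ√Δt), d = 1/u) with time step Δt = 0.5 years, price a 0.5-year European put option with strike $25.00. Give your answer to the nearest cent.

$4.88

CRR parameters: u = e^(σ√Δt) = e^(0.3·√0.5) = 1.2363, d = 1/u = 0.8089
Per-period rate: rΔt = 0.01·0.5 = 0.005, so R = e^0.005 = 1.0050
Risk-neutral probability p = (e^0.005 − 0.8089)/(1.2363 − 0.8089) = 0.1962/0.4275 = 0.4589
Terminal stock prices: S_u = 24.73, S_d = 16.18
Terminal payoffs (K − S): max(0.2738, 0) = 0.2738, max(8.823, 0) = 8.823
Node 0 (S = 20): V_0 = e^(−0.005)·[0.4589·0.2738 + 0.5411·8.8228] = 4.8753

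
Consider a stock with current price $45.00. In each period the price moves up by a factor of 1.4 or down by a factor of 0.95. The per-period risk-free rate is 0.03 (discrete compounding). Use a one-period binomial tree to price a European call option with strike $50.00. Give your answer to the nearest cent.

Risk-neutral probability p = (1 + 0.03 − 0.95)/(1.4 − 0.95) = 0.0800/0.4500 = 0.1778
Terminal stock prices: S_u = 63, S_d = 42.75
Terminal payoffs (S − K): max(13, 0) = 13, max(-7.25, 0) = 0
Node 0 (S = 45): V_0 = 1/1.03·[0.1778·13.0000 + 0.8222·0.0000] = 2.2438

$2.24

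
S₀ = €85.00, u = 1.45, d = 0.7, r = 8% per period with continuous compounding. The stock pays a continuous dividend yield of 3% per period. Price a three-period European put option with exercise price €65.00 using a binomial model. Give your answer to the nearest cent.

€5.68

Per-period risk-free factor R = e^0.08 = 1.0833; dividend-adjusted growth = e^(0.08−0.03) = 1.0513.
Risk-neutral probability p = (1.0513 − 0.7)/(1.45 − 0.7) = 0.3513/0.7500 = 0.4684
Terminal stock prices: S_uuu = 259.1, S_uud = 125.1, S_udd = 60.39, S_ddd = 29.15
Terminal payoffs (K − S): max(-194.1, 0) = 0, max(-60.1, 0) = 0, max(4.608, 0) = 4.608, max(35.85, 0) = 35.85
Node uu (S = 178.7): V_uu = e^(−0.08)·[0.4684·0.0000 + 0.5316·0.0000] = 0.0000
Node ud (S = 86.27): V_ud = e^(−0.08)·[0.4684·0.0000 + 0.5316·4.6075] = 2.2612
Node dd (S = 41.65): V_dd = e^(−0.08)·[0.4684·4.6075 + 0.5316·35.8450] = 19.5835
Node u (S = 123.2): V_u = e^(−0.08)·[0.4684·0.0000 + 0.5316·2.2612] = 1.1097
Node d (S = 59.5): V_d = e^(−0.08)·[0.4684·2.2612 + 0.5316·19.5835] = 10.5885
Node 0 (S = 85): V_0 = e^(−0.08)·[0.4684·1.1097 + 0.5316·10.5885] = 5.6763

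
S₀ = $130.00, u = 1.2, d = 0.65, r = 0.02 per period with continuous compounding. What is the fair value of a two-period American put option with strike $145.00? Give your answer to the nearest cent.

Risk-neutral probability p = (e^0.02 − 0.65)/(1.2 − 0.65) = 0.3702/0.5500 = 0.6731
Terminal stock prices: S_uu = 187.2, S_ud = 101.4, S_dd = 54.93
Terminal payoffs (K − S): max(-42.2, 0) = 0, max(43.6, 0) = 43.6, max(90.07, 0) = 90.07
Node u (S = 156): continuation = e^(−0.02)·[0.6731·0.0000 + 0.3269·43.6000] = 13.9709; exercise value = 0.0000 ≤ continuation, so V_u = 13.9709
Node d (S = 84.5): continuation = e^(−0.02)·[0.6731·43.6000 + 0.3269·90.0750] = 57.6288; exercise value = 60.5000 > continuation, so V_d = 60.5000 (exercise)
Node 0 (S = 130): continuation = e^(−0.02)·[0.6731·13.9709 + 0.3269·60.5000] = 28.6037; exercise value = 15.0000 ≤ continuation, so V_0 = 28.6037

$28.60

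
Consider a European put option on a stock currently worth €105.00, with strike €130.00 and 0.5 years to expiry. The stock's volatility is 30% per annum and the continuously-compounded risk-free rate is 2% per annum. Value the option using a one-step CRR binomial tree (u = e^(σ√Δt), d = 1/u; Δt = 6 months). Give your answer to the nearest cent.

CRR parameters: u = e^(σ√Δt) = e^(0.3·√0.5) = 1.2363, d = 1/u = 0.8089
Per-period rate: rΔt = 0.02·0.5 = 0.01, so R = e^0.01 = 1.0101
Risk-neutral probability p = (e^0.01 − 0.8089)/(1.2363 − 0.8089) = 0.2012/0.4275 = 0.4707
Terminal stock prices: S_u = 129.8, S_d = 84.93
Terminal payoffs (K − S): max(0.1873, 0) = 0.1873, max(45.07, 0) = 45.07
Node 0 (S = 105): V_0 = e^(−0.01)·[0.4707·0.1873 + 0.5293·45.0699] = 23.7065

€23.71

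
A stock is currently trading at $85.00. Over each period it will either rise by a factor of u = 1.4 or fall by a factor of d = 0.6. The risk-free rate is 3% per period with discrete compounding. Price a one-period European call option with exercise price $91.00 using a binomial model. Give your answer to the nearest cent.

$14.61

Risk-neutral probability p = (1 + 0.03 − 0.6)/(1.4 − 0.6) = 0.4300/0.8000 = 0.5375
Terminal stock prices: S_u = 119, S_d = 51
Terminal payoffs (S − K): max(28, 0) = 28, max(-40, 0) = 0
Node 0 (S = 85): V_0 = 1/1.03·[0.5375·28.0000 + 0.4625·0.0000] = 14.6117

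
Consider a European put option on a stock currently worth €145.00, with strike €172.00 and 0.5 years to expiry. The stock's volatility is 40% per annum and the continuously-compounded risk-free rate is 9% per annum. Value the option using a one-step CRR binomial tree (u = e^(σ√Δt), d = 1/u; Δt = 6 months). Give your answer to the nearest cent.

€29.38

CRR parameters: u = e^(σ√Δt) = e^(0.4·√0.5) = 1.3269, d = 1/u = 0.7536
Per-period rate: rΔt = 0.09·0.5 = 0.045, so R = e^0.045 = 1.0460
Risk-neutral probability p = (e^0.045 − 0.7536)/(1.3269 − 0.7536) = 0.2924/0.5733 = 0.5100
Terminal stock prices: S_u = 192.4, S_d = 109.3
Terminal payoffs (K − S): max(-20.4, 0) = 0, max(62.72, 0) = 62.72
Node 0 (S = 145): V_0 = e^(−0.045)·[0.5100·0.0000 + 0.4900·62.7224] = 29.3787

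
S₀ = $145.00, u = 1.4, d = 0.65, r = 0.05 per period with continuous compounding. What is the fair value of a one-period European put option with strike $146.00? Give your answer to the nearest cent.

$22.89

Risk-neutral probability p = (e^0.05 − 0.65)/(1.4 − 0.65) = 0.4013/0.7500 = 0.5350
Terminal stock prices: S_u = 203, S_d = 94.25
Terminal payoffs (K − S): max(-57, 0) = 0, max(51.75, 0) = 51.75
Node 0 (S = 145): V_0 = e^(−0.05)·[0.5350·0.0000 + 0.4650·51.7500] = 22.8888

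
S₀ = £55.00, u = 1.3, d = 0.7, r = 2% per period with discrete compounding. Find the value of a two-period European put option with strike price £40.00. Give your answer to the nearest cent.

Risk-neutral probability p = (1 + 0.02 − 0.7)/(1.3 − 0.7) = 0.3200/0.6000 = 0.5333
Terminal stock prices: S_uu = 92.95, S_ud = 50.05, S_dd = 26.95
Terminal payoffs (K − S): max(-52.95, 0) = 0, max(-10.05, 0) = 0, max(13.05, 0) = 13.05
Node u (S = 71.5): V_u = 1/1.02·[0.5333·0.0000 + 0.4667·0.0000] = 0.0000
Node d (S = 38.5): V_d = 1/1.02·[0.5333·0.0000 + 0.4667·13.0500] = 5.9706
Node 0 (S = 55): V_0 = 1/1.02·[0.5333·0.0000 + 0.4667·5.9706] = 2.7316

£2.73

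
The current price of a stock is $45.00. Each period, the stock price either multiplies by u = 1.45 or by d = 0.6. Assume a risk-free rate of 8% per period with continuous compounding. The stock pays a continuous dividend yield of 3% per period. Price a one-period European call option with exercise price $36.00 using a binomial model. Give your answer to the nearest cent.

Per-period risk-free factor R = e^0.08 = 1.0833; dividend-adjusted growth = e^(0.08−0.03) = 1.0513.
Risk-neutral probability p = (1.0513 − 0.6)/(1.45 − 0.6) = 0.4513/0.8500 = 0.5309
Terminal stock prices: S_u = 65.25, S_d = 27
Terminal payoffs (S − K): max(29.25, 0) = 29.25, max(-9, 0) = 0
Node 0 (S = 45): V_0 = e^(−0.08)·[0.5309·29.2500 + 0.4691·0.0000] = 14.3351

$14.34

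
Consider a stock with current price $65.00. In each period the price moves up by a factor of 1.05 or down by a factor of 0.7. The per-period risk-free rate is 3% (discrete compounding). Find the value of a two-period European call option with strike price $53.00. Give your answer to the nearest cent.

$15.64

Risk-neutral probability p = (1 + 0.03 − 0.7)/(1.05 − 0.7) = 0.3300/0.3500 = 0.9429
Terminal stock prices: S_uu = 71.66, S_ud = 47.77, S_dd = 31.85
Terminal payoffs (S − K): max(18.66, 0) = 18.66, max(-5.225, 0) = 0, max(-21.15, 0) = 0
Node u (S = 68.25): V_u = 1/1.03·[0.9429·18.6625 + 0.0571·0.0000] = 17.0836
Node d (S = 45.5): V_d = 1/1.03·[0.9429·0.0000 + 0.0571·0.0000] = 0.0000
Node 0 (S = 65): V_0 = 1/1.03·[0.9429·17.0836 + 0.0571·0.0000] = 15.6382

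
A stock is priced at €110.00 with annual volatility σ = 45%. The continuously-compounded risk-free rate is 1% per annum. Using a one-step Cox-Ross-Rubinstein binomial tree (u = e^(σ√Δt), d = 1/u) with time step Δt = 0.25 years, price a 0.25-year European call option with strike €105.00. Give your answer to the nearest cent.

CRR parameters: u = e^(σ√Δt) = e^(0.45·√0.25) = 1.2523, d = 1/u = 0.7985
Per-period rate: rΔt = 0.01·0.25 = 0.0025, so R = e^0.0025 = 1.0025
Risk-neutral probability p = (e^0.0025 − 0.7985)/(1.2523 − 0.7985) = 0.2040/0.4538 = 0.4495
Terminal stock prices: S_u = 137.8, S_d = 87.84
Terminal payoffs (S − K): max(32.76, 0) = 32.76, max(-17.16, 0) = 0
Node 0 (S = 110): V_0 = e^(−0.0025)·[0.4495·32.7555 + 0.5505·0.0000] = 14.6869

€14.69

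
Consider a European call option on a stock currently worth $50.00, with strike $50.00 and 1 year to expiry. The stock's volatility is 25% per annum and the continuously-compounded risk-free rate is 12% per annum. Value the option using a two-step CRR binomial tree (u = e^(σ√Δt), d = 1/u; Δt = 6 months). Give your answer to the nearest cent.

CRR parameters: u = e^(σ√Δt) = e^(0.25·√0.5) = 1.1934, d = 1/u = 0.8380
Per-period rate: rΔt = 0.12·0.5 = 0.06, so R = e^0.06 = 1.0618
Risk-neutral probability p = (e^0.06 − 0.8380)/(1.1934 − 0.8380) = 0.2239/0.3554 = 0.6299
Terminal stock prices: S_uu = 71.21, S_ud = 50, S_dd = 35.11
Terminal payoffs (S − K): max(21.21, 0) = 21.21, max(0, 0) = 0, max(-14.89, 0) = 0
Node u (S = 59.67): V_u = e^(−0.06)·[0.6299·21.2060 + 0.3701·0.0000] = 12.5800
Node d (S = 41.9): V_d = e^(−0.06)·[0.6299·0.0000 + 0.3701·0.0000] = 0.0000
Node 0 (S = 50): V_0 = e^(−0.06)·[0.6299·12.5800 + 0.3701·0.0000] = 7.4628

$7.46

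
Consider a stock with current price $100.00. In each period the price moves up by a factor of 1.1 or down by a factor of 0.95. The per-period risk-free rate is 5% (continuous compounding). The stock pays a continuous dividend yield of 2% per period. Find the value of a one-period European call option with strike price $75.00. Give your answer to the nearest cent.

$26.68

Per-period risk-free factor R = e^0.05 = 1.0513; dividend-adjusted growth = e^(0.05−0.02) = 1.0305.
Risk-neutral probability p = (1.0305 − 0.95)/(1.1 − 0.95) = 0.0805/0.1500 = 0.5364
Terminal stock prices: S_u = 110, S_d = 95
Terminal payoffs (S − K): max(35, 0) = 35, max(20, 0) = 20
Node 0 (S = 100): V_0 = e^(−0.05)·[0.5364·35.0000 + 0.4636·20.0000] = 26.6777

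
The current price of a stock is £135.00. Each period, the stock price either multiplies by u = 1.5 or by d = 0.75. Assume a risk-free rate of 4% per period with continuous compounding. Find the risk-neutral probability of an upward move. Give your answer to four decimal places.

Risk-neutral probability p = (e^0.04 − 0.75)/(1.5 − 0.75) = 0.2908/0.7500 = 0.3877

p = 0.3877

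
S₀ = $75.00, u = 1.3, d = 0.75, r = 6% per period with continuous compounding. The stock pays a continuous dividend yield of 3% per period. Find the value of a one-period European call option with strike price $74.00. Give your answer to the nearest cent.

$11.29

Per-period risk-free factor R = e^0.06 = 1.0618; dividend-adjusted growth = e^(0.06−0.03) = 1.0305.
Risk-neutral probability p = (1.0305 − 0.75)/(1.3 − 0.75) = 0.2805/0.5500 = 0.5099
Terminal stock prices: S_u = 97.5, S_d = 56.25
Terminal payoffs (S − K): max(23.5, 0) = 23.5, max(-17.75, 0) = 0
Node 0 (S = 75): V_0 = e^(−0.06)·[0.5099·23.5000 + 0.4901·0.0000] = 11.2852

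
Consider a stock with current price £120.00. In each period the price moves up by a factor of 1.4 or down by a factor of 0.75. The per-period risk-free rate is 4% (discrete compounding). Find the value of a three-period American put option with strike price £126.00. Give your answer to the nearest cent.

Risk-neutral probability p = (1 + 0.04 − 0.75)/(1.4 − 0.75) = 0.2900/0.6500 = 0.4462
Terminal stock prices: S_uuu = 329.3, S_uud = 176.4, S_udd = 94.5, S_ddd = 50.62
Terminal payoffs (K − S): max(-203.3, 0) = 0, max(-50.4, 0) = 0, max(31.5, 0) = 31.5, max(75.38, 0) = 75.38
Node uu (S = 235.2): continuation = 1/1.04·[0.4462·0.0000 + 0.5538·0.0000] = 0.0000; exercise value = 0.0000 ≤ continuation, so V_uu = 0.0000
Node ud (S = 126): continuation = 1/1.04·[0.4462·0.0000 + 0.5538·31.5000] = 16.7751; exercise value = 0.0000 ≤ continuation, so V_ud = 16.7751
Node dd (S = 67.5): continuation = 1/1.04·[0.4462·31.5000 + 0.5538·75.3750] = 53.6538; exercise value = 58.5000 > continuation, so V_dd = 58.5000 (exercise)
Node u (S = 168): continuation = 1/1.04·[0.4462·0.0000 + 0.5538·16.7751] = 8.9335; exercise value = 0.0000 ≤ continuation, so V_u = 8.9335
Node d (S = 90): continuation = 1/1.04·[0.4462·16.7751 + 0.5538·58.5000] = 38.3503; exercise value = 36.0000 ≤ continuation, so V_d = 38.3503
Node 0 (S = 120): continuation = 1/1.04·[0.4462·8.9335 + 0.5538·38.3503] = 24.2557; exercise value = 6.0000 ≤ continuation, so V_0 = 24.2557

£24.26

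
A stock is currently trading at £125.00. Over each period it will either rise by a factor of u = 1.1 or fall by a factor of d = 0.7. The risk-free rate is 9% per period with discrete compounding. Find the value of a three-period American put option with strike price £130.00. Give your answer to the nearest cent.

Risk-neutral probability p = (1 + 0.09 − 0.7)/(1.1 − 0.7) = 0.3900/0.4000 = 0.9750
Terminal stock prices: S_uuu = 166.4, S_uud = 105.9, S_udd = 67.37, S_ddd = 42.87
Terminal payoffs (K − S): max(-36.38, 0) = 0, max(24.12, 0) = 24.12, max(62.63, 0) = 62.63, max(87.12, 0) = 87.12
Node uu (S = 151.3): continuation = 1/1.09·[0.9750·0.0000 + 0.0250·24.1250] = 0.5533; exercise value = 0.0000 ≤ continuation, so V_uu = 0.5533
Node ud (S = 96.25): continuation = 1/1.09·[0.9750·24.1250 + 0.0250·62.6250] = 23.0161; exercise value = 33.7500 > continuation, so V_ud = 33.7500 (exercise)
Node dd (S = 61.25): continuation = 1/1.09·[0.9750·62.6250 + 0.0250·87.1250] = 58.0161; exercise value = 68.7500 > continuation, so V_dd = 68.7500 (exercise)
Node u (S = 137.5): continuation = 1/1.09·[0.9750·0.5533 + 0.0250·33.7500] = 1.2690; exercise value = 0.0000 ≤ continuation, so V_u = 1.2690
Node d (S = 87.5): continuation = 1/1.09·[0.9750·33.7500 + 0.0250·68.7500] = 31.7661; exercise value = 42.5000 > continuation, so V_d = 42.5000 (exercise)
Node 0 (S = 125): continuation = 1/1.09·[0.9750·1.2690 + 0.0250·42.5000] = 2.1099; exercise value = 5.0000 > continuation, so V_0 = 5.0000 (exercise)

£5.00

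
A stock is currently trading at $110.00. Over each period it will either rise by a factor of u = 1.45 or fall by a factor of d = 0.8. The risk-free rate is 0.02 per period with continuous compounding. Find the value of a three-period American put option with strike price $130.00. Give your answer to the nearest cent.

Risk-neutral probability p = (e^0.02 − 0.8)/(1.45 − 0.8) = 0.2202/0.6500 = 0.3388
Terminal stock prices: S_uuu = 335.3, S_uud = 185, S_udd = 102.1, S_ddd = 56.32
Terminal payoffs (K − S): max(-205.3, 0) = 0, max(-55.02, 0) = 0, max(27.92, 0) = 27.92, max(73.68, 0) = 73.68
Node uu (S = 231.3): continuation = e^(−0.02)·[0.3388·0.0000 + 0.6612·0.0000] = 0.0000; exercise value = 0.0000 ≤ continuation, so V_uu = 0.0000
Node ud (S = 127.6): continuation = e^(−0.02)·[0.3388·0.0000 + 0.6612·27.9200] = 18.0959; exercise value = 2.4000 ≤ continuation, so V_ud = 18.0959
Node dd (S = 70.4): continuation = e^(−0.02)·[0.3388·27.9200 + 0.6612·73.6800] = 57.0258; exercise value = 59.6000 > continuation, so V_dd = 59.6000 (exercise)
Node u (S = 159.5): continuation = e^(−0.02)·[0.3388·0.0000 + 0.6612·18.0959] = 11.7286; exercise value = 0.0000 ≤ continuation, so V_u = 11.7286
Node d (S = 88): continuation = e^(−0.02)·[0.3388·18.0959 + 0.6612·59.6000] = 44.6379; exercise value = 42.0000 ≤ continuation, so V_d = 44.6379
Node 0 (S = 110): continuation = e^(−0.02)·[0.3388·11.7286 + 0.6612·44.6379] = 32.8260; exercise value = 20.0000 ≤ continuation, so V_0 = 32.8260

$32.83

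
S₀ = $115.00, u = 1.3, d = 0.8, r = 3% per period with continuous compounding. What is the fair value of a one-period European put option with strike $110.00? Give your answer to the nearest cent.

$9.42

Risk-neutral probability p = (e^0.03 − 0.8)/(1.3 − 0.8) = 0.2305/0.5000 = 0.4609
Terminal stock prices: S_u = 149.5, S_d = 92
Terminal payoffs (K − S): max(-39.5, 0) = 0, max(18, 0) = 18
Node 0 (S = 115): V_0 = e^(−0.03)·[0.4609·0.0000 + 0.5391·18.0000] = 9.4169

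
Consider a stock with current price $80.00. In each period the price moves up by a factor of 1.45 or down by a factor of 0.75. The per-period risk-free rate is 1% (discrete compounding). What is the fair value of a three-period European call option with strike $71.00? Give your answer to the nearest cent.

$22.52

Risk-neutral probability p = (1 + 0.01 − 0.75)/(1.45 − 0.75) = 0.2600/0.7000 = 0.3714
Terminal stock prices: S_uuu = 243.9, S_uud = 126.1, S_udd = 65.25, S_ddd = 33.75
Terminal payoffs (S − K): max(172.9, 0) = 172.9, max(55.15, 0) = 55.15, max(-5.75, 0) = 0, max(-37.25, 0) = 0
Node uu (S = 168.2): V_uu = 1/1.01·[0.3714·172.8900 + 0.6286·55.1500] = 97.9030
Node ud (S = 87): V_ud = 1/1.01·[0.3714·55.1500 + 0.6286·0.0000] = 20.2815
Node dd (S = 45): V_dd = 1/1.01·[0.3714·0.0000 + 0.6286·0.0000] = 0.0000
Node u (S = 116): V_u = 1/1.01·[0.3714·97.9030 + 0.6286·20.2815] = 48.6261
Node d (S = 60): V_d = 1/1.01·[0.3714·20.2815 + 0.6286·0.0000] = 7.4585
Node 0 (S = 80): V_0 = 1/1.01·[0.3714·48.6261 + 0.6286·7.4585] = 22.5241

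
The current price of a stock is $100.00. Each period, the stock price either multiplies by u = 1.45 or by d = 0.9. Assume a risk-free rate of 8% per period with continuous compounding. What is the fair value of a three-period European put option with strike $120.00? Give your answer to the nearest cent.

$11.87

Risk-neutral probability p = (e^0.08 − 0.9)/(1.45 − 0.9) = 0.1833/0.5500 = 0.3332
Terminal stock prices: S_uuu = 304.9, S_uud = 189.2, S_udd = 117.5, S_ddd = 72.9
Terminal payoffs (K − S): max(-184.9, 0) = 0, max(-69.22, 0) = 0, max(2.55, 0) = 2.55, max(47.1, 0) = 47.1
Node uu (S = 210.2): V_uu = e^(−0.08)·[0.3332·0.0000 + 0.6668·0.0000] = 0.0000
Node ud (S = 130.5): V_ud = e^(−0.08)·[0.3332·0.0000 + 0.6668·2.5500] = 1.5695
Node dd (S = 81): V_dd = e^(−0.08)·[0.3332·2.5500 + 0.6668·47.1000] = 29.7740
Node u (S = 145): V_u = e^(−0.08)·[0.3332·0.0000 + 0.6668·1.5695] = 0.9660
Node d (S = 90): V_d = e^(−0.08)·[0.3332·1.5695 + 0.6668·29.7740] = 18.8084
Node 0 (S = 100): V_0 = e^(−0.08)·[0.3332·0.9660 + 0.6668·18.8084] = 11.8735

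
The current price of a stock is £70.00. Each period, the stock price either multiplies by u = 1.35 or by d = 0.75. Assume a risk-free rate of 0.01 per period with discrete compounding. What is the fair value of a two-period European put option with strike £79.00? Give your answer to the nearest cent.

£16.38

Risk-neutral probability p = (1 + 0.01 − 0.75)/(1.35 − 0.75) = 0.2600/0.6000 = 0.4333
Terminal stock prices: S_uu = 127.6, S_ud = 70.88, S_dd = 39.38
Terminal payoffs (K − S): max(-48.58, 0) = 0, max(8.125, 0) = 8.125, max(39.62, 0) = 39.62
Node u (S = 94.5): V_u = 1/1.01·[0.4333·0.0000 + 0.5667·8.1250] = 4.5586
Node d (S = 52.5): V_d = 1/1.01·[0.4333·8.1250 + 0.5667·39.6250] = 25.7178
Node 0 (S = 70): V_0 = 1/1.01·[0.4333·4.5586 + 0.5667·25.7178] = 16.3850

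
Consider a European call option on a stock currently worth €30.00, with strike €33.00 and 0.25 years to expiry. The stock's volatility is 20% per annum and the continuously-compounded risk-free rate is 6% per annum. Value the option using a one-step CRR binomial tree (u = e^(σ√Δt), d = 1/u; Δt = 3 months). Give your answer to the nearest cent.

€0.08

CRR parameters: u = e^(σ√Δt) = e^(0.2·√0.25) = 1.1052, d = 1/u = 0.9048
Per-period rate: rΔt = 0.06·0.25 = 0.015, so R = e^0.015 = 1.0151
Risk-neutral probability p = (e^0.015 − 0.9048)/(1.1052 − 0.9048) = 0.1103/0.2003 = 0.5505
Terminal stock prices: S_u = 33.16, S_d = 27.15
Terminal payoffs (S − K): max(0.1551, 0) = 0.1551, max(-5.855, 0) = 0
Node 0 (S = 30): V_0 = e^(−0.015)·[0.5505·0.1551 + 0.4495·0.0000] = 0.0841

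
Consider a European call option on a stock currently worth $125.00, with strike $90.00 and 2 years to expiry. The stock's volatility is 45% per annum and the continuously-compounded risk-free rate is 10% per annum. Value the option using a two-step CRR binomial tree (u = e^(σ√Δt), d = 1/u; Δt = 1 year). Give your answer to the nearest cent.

CRR parameters: u = e^(σ√Δt) = e^(0.45·√1) = 1.5683, d = 1/u = 0.6376
Per-period rate: rΔt = 0.1·1 = 0.1, so R = e^0.1 = 1.1052
Risk-neutral probability p = (e^0.1 − 0.6376)/(1.5683 − 0.6376) = 0.4675/0.9307 = 0.5024
Terminal stock prices: S_uu = 307.5, S_ud = 125, S_dd = 50.82
Terminal payoffs (S − K): max(217.5, 0) = 217.5, max(35, 0) = 35, max(-39.18, 0) = 0
Node u (S = 196): V_u = e^(−0.1)·[0.5024·217.4504 + 0.4976·35.0000] = 114.6037
Node d (S = 79.7): V_d = e^(−0.1)·[0.5024·35.0000 + 0.4976·0.0000] = 15.9095
Node 0 (S = 125): V_0 = e^(−0.1)·[0.5024·114.6037 + 0.4976·15.9095] = 59.2578

$59.26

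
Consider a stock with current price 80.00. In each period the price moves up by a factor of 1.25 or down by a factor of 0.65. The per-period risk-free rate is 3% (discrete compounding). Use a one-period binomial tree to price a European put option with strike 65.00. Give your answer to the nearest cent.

Risk-neutral probability p = (1 + 0.03 − 0.65)/(1.25 − 0.65) = 0.3800/0.6000 = 0.6333
Terminal stock prices: S_u = 100, S_d = 52
Terminal payoffs (K − S): max(-35, 0) = 0, max(13, 0) = 13
Node 0 (S = 80): V_0 = 1/1.03·[0.6333·0.0000 + 0.3667·13.0000] = 4.6278

4.63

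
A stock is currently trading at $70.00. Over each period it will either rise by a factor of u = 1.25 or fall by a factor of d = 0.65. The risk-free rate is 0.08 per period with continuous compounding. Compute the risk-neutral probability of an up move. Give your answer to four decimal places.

p = 0.7221

Risk-neutral probability p = (e^0.08 − 0.65)/(1.25 − 0.65) = 0.4333/0.6000 = 0.7221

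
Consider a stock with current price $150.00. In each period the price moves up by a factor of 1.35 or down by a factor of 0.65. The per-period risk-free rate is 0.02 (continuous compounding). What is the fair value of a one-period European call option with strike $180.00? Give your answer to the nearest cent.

$11.66

Risk-neutral probability p = (e^0.02 − 0.65)/(1.35 − 0.65) = 0.3702/0.7000 = 0.5289
Terminal stock prices: S_u = 202.5, S_d = 97.5
Terminal payoffs (S − K): max(22.5, 0) = 22.5, max(-82.5, 0) = 0
Node 0 (S = 150): V_0 = e^(−0.02)·[0.5289·22.5000 + 0.4711·0.0000] = 11.6637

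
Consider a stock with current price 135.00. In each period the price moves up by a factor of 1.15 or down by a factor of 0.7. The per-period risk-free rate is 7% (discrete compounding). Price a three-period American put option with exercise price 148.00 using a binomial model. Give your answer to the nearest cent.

16.17

Risk-neutral probability p = (1 + 0.07 − 0.7)/(1.15 − 0.7) = 0.3700/0.4500 = 0.8222
Terminal stock prices: S_uuu = 205.3, S_uud = 125, S_udd = 76.07, S_ddd = 46.3
Terminal payoffs (K − S): max(-57.32, 0) = 0, max(23.02, 0) = 23.02, max(71.93, 0) = 71.93, max(101.7, 0) = 101.7
Node uu (S = 178.5): continuation = 1/1.07·[0.8222·0.0000 + 0.1778·23.0238] = 3.8253; exercise value = 0.0000 ≤ continuation, so V_uu = 3.8253
Node ud (S = 108.7): continuation = 1/1.07·[0.8222·23.0238 + 0.1778·71.9275] = 29.6428; exercise value = 39.3250 > continuation, so V_ud = 39.3250 (exercise)
Node dd (S = 66.15): continuation = 1/1.07·[0.8222·71.9275 + 0.1778·101.6950] = 72.1678; exercise value = 81.8500 > continuation, so V_dd = 81.8500 (exercise)
Node u (S = 155.2): continuation = 1/1.07·[0.8222·3.8253 + 0.1778·39.3250] = 9.4733; exercise value = 0.0000 ≤ continuation, so V_u = 9.4733
Node d (S = 94.5): continuation = 1/1.07·[0.8222·39.3250 + 0.1778·81.8500] = 43.8178; exercise value = 53.5000 > continuation, so V_d = 53.5000 (exercise)
Node 0 (S = 135): continuation = 1/1.07·[0.8222·9.4733 + 0.1778·53.5000] = 16.1684; exercise value = 13.0000 ≤ continuation, so V_0 = 16.1684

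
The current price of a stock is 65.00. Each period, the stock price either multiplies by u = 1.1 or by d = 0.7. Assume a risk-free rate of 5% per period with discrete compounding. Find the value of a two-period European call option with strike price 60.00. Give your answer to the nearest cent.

Risk-neutral probability p = (1 + 0.05 − 0.7)/(1.1 − 0.7) = 0.3500/0.4000 = 0.8750
Terminal stock prices: S_uu = 78.65, S_ud = 50.05, S_dd = 31.85
Terminal payoffs (S − K): max(18.65, 0) = 18.65, max(-9.95, 0) = 0, max(-28.15, 0) = 0
Node u (S = 71.5): V_u = 1/1.05·[0.8750·18.6500 + 0.1250·0.0000] = 15.5417
Node d (S = 45.5): V_d = 1/1.05·[0.8750·0.0000 + 0.1250·0.0000] = 0.0000
Node 0 (S = 65): V_0 = 1/1.05·[0.8750·15.5417 + 0.1250·0.0000] = 12.9514

12.95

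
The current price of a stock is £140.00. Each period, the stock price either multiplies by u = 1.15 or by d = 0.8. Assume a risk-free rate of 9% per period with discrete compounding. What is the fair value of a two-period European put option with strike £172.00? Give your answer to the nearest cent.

£12.37

Risk-neutral probability p = (1 + 0.09 − 0.8)/(1.15 − 0.8) = 0.2900/0.3500 = 0.8286
Terminal stock prices: S_uu = 185.1, S_ud = 128.8, S_dd = 89.6
Terminal payoffs (K − S): max(-13.15, 0) = 0, max(43.2, 0) = 43.2, max(82.4, 0) = 82.4
Node u (S = 161): V_u = 1/1.09·[0.8286·0.0000 + 0.1714·43.2000] = 6.7942
Node d (S = 112): V_d = 1/1.09·[0.8286·43.2000 + 0.1714·82.4000] = 45.7982
Node 0 (S = 140): V_0 = 1/1.09·[0.8286·6.7942 + 0.1714·45.7982] = 12.3675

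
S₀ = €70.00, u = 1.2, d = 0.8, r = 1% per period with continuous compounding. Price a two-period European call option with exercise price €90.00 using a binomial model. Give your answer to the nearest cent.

€2.92

Risk-neutral probability p = (e^0.01 − 0.8)/(1.2 − 0.8) = 0.2101/0.4000 = 0.5251
Terminal stock prices: S_uu = 100.8, S_ud = 67.2, S_dd = 44.8
Terminal payoffs (S − K): max(10.8, 0) = 10.8, max(-22.8, 0) = 0, max(-45.2, 0) = 0
Node u (S = 84): V_u = e^(−0.01)·[0.5251·10.8000 + 0.4749·0.0000] = 5.6149
Node d (S = 56): V_d = e^(−0.01)·[0.5251·0.0000 + 0.4749·0.0000] = 0.0000
Node 0 (S = 70): V_0 = e^(−0.01)·[0.5251·5.6149 + 0.4749·0.0000] = 2.9192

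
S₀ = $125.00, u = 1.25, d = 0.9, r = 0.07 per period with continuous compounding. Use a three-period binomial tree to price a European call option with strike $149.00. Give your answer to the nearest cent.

Risk-neutral probability p = (e^0.07 − 0.9)/(1.25 − 0.9) = 0.1725/0.3500 = 0.4929
Terminal stock prices: S_uuu = 244.1, S_uud = 175.8, S_udd = 126.6, S_ddd = 91.13
Terminal payoffs (S − K): max(95.14, 0) = 95.14, max(26.78, 0) = 26.78, max(-22.44, 0) = 0, max(-57.87, 0) = 0
Node uu (S = 195.3): V_uu = e^(−0.07)·[0.4929·95.1406 + 0.5071·26.7812] = 56.3858
Node ud (S = 140.6): V_ud = e^(−0.07)·[0.4929·26.7812 + 0.5071·0.0000] = 12.3076
Node dd (S = 101.2): V_dd = e^(−0.07)·[0.4929·0.0000 + 0.5071·0.0000] = 0.0000
Node u (S = 156.2): V_u = e^(−0.07)·[0.4929·56.3858 + 0.5071·12.3076] = 31.7320
Node d (S = 112.5): V_d = e^(−0.07)·[0.4929·12.3076 + 0.5071·0.0000] = 5.6560
Node 0 (S = 125): V_0 = e^(−0.07)·[0.4929·31.7320 + 0.5071·5.6560] = 17.2571

$17.26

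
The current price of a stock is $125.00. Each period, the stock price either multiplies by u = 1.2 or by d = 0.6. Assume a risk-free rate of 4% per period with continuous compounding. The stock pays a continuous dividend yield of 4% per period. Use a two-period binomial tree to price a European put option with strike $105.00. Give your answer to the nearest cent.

Per-period risk-free factor R = e^0.04 = 1.0408; dividend-adjusted growth = e^(0.04−0.04) = 1.0000.
Risk-neutral probability p = (1.0000 − 0.6)/(1.2 − 0.6) = 0.4000/0.6000 = 0.6667
Terminal stock prices: S_uu = 180, S_ud = 90, S_dd = 45
Terminal payoffs (K − S): max(-75, 0) = 0, max(15, 0) = 15, max(60, 0) = 60
Node u (S = 150): V_u = e^(−0.04)·[0.6667·0.0000 + 0.3333·15.0000] = 4.8039
Node d (S = 75): V_d = e^(−0.04)·[0.6667·15.0000 + 0.3333·60.0000] = 28.8237
Node 0 (S = 125): V_0 = e^(−0.04)·[0.6667·4.8039 + 0.3333·28.8237] = 12.3082

$12.31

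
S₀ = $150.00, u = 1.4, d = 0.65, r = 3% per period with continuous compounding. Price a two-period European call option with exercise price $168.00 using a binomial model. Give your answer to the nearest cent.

$30.53

Risk-neutral probability p = (e^0.03 − 0.65)/(1.4 − 0.65) = 0.3805/0.7500 = 0.5073
Terminal stock prices: S_uu = 294, S_ud = 136.5, S_dd = 63.38
Terminal payoffs (S − K): max(126, 0) = 126, max(-31.5, 0) = 0, max(-104.6, 0) = 0
Node u (S = 210): V_u = e^(−0.03)·[0.5073·126.0000 + 0.4927·0.0000] = 62.0273
Node d (S = 97.5): V_d = e^(−0.03)·[0.5073·0.0000 + 0.4927·0.0000] = 0.0000
Node 0 (S = 150): V_0 = e^(−0.03)·[0.5073·62.0273 + 0.4927·0.0000] = 30.5349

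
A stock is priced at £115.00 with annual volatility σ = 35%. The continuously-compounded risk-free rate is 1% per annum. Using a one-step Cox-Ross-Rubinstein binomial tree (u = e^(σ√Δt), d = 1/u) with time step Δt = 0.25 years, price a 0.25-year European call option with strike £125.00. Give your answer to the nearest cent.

CRR parameters: u = e^(σ√Δt) = e^(0.35·√0.25) = 1.1912, d = 1/u = 0.8395
Per-period rate: rΔt = 0.01·0.25 = 0.0025, so R = e^0.0025 = 1.0025
Risk-neutral probability p = (e^0.0025 − 0.8395)/(1.1912 − 0.8395) = 0.1630/0.3518 = 0.4635
Terminal stock prices: S_u = 137, S_d = 96.54
Terminal payoffs (S − K): max(11.99, 0) = 11.99, max(-28.46, 0) = 0
Node 0 (S = 115): V_0 = e^(−0.0025)·[0.4635·11.9933 + 0.5365·0.0000] = 5.5447

£5.54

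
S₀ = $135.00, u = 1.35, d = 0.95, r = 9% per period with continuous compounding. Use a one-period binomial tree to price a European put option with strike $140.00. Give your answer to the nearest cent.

Risk-neutral probability p = (e^0.09 − 0.95)/(1.35 − 0.95) = 0.1442/0.4000 = 0.3604
Terminal stock prices: S_u = 182.2, S_d = 128.2
Terminal payoffs (K − S): max(-42.25, 0) = 0, max(11.75, 0) = 11.75
Node 0 (S = 135): V_0 = e^(−0.09)·[0.3604·0.0000 + 0.6396·11.7500] = 6.8681

$6.87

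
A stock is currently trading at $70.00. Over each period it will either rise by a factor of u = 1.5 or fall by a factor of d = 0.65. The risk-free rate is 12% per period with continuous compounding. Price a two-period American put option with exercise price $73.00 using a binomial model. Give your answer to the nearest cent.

Risk-neutral probability p = (e^0.12 − 0.65)/(1.5 − 0.65) = 0.4775/0.8500 = 0.5618
Terminal stock prices: S_uu = 157.5, S_ud = 68.25, S_dd = 29.58
Terminal payoffs (K − S): max(-84.5, 0) = 0, max(4.75, 0) = 4.75, max(43.42, 0) = 43.42
Node u (S = 105): continuation = e^(−0.12)·[0.5618·0.0000 + 0.4382·4.7500] = 1.8462; exercise value = 0.0000 ≤ continuation, so V_u = 1.8462
Node d (S = 45.5): continuation = e^(−0.12)·[0.5618·4.7500 + 0.4382·43.4250] = 19.2452; exercise value = 27.5000 > continuation, so V_d = 27.5000 (exercise)
Node 0 (S = 70): continuation = e^(−0.12)·[0.5618·1.8462 + 0.4382·27.5000] = 11.6087; exercise value = 3.0000 ≤ continuation, so V_0 = 11.6087

$11.61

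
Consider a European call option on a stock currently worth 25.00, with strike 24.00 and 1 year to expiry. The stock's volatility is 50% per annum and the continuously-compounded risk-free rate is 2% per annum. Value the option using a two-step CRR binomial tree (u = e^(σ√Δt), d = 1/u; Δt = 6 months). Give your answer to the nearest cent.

5.24

CRR parameters: u = e^(σ√Δt) = e^(0.5·√0.5) = 1.4241, d = 1/u = 0.7022
Per-period rate: rΔt = 0.02·0.5 = 0.01, so R = e^0.01 = 1.0101
Risk-neutral probability p = (e^0.01 − 0.7022)/(1.4241 − 0.7022) = 0.3079/0.7219 = 0.4264
Terminal stock prices: S_uu = 50.7, S_ud = 25, S_dd = 12.33
Terminal payoffs (S − K): max(26.7, 0) = 26.7, max(1, 0) = 1, max(-11.67, 0) = 0
Node u (S = 35.6): V_u = e^(−0.01)·[0.4264·26.7029 + 0.5736·1.0000] = 11.8418
Node d (S = 17.55): V_d = e^(−0.01)·[0.4264·1.0000 + 0.5736·0.0000] = 0.4222
Node 0 (S = 25): V_0 = e^(−0.01)·[0.4264·11.8418 + 0.5736·0.4222] = 5.2393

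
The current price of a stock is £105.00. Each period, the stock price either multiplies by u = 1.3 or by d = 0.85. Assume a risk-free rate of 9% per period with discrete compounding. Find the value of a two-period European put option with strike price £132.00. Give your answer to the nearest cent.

Risk-neutral probability p = (1 + 0.09 − 0.85)/(1.3 − 0.85) = 0.2400/0.4500 = 0.5333
Terminal stock prices: S_uu = 177.5, S_ud = 116, S_dd = 75.86
Terminal payoffs (K − S): max(-45.45, 0) = 0, max(15.98, 0) = 15.98, max(56.14, 0) = 56.14
Node u (S = 136.5): V_u = 1/1.09·[0.5333·0.0000 + 0.4667·15.9750] = 6.8394
Node d (S = 89.25): V_d = 1/1.09·[0.5333·15.9750 + 0.4667·56.1375] = 31.8509
Node 0 (S = 105): V_0 = 1/1.09·[0.5333·6.8394 + 0.4667·31.8509] = 16.9830

£16.98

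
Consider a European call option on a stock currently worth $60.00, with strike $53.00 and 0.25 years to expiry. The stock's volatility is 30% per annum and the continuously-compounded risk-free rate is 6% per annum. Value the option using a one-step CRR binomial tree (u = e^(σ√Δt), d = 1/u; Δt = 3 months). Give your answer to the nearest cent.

CRR parameters: u = e^(σ√Δt) = e^(0.3·√0.25) = 1.1618, d = 1/u = 0.8607
Per-period rate: rΔt = 0.06·0.25 = 0.015, so R = e^0.015 = 1.0151
Risk-neutral probability p = (e^0.015 − 0.8607)/(1.1618 − 0.8607) = 0.1544/0.3011 = 0.5128
Terminal stock prices: S_u = 69.71, S_d = 51.64
Terminal payoffs (S − K): max(16.71, 0) = 16.71, max(-1.358, 0) = 0
Node 0 (S = 60): V_0 = e^(−0.015)·[0.5128·16.7101 + 0.4872·0.0000] = 8.4407

$8.44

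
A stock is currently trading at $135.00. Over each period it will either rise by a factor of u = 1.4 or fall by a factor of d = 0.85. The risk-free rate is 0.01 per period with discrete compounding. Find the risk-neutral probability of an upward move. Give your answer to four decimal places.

Risk-neutral probability p = (1 + 0.01 − 0.85)/(1.4 − 0.85) = 0.1600/0.5500 = 0.2909

p = 0.2909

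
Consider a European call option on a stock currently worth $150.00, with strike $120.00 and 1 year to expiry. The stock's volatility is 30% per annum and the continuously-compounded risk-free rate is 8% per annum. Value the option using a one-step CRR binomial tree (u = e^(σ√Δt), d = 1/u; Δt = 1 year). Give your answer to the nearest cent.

CRR parameters: u = e^(σ√Δt) = e^(0.3·√1) = 1.3499, d = 1/u = 0.7408
Per-period rate: rΔt = 0.08·1 = 0.08, so R = e^0.08 = 1.0833
Risk-neutral probability p = (e^0.08 − 0.7408)/(1.3499 − 0.7408) = 0.3425/0.6090 = 0.5623
Terminal stock prices: S_u = 202.5, S_d = 111.1
Terminal payoffs (S − K): max(82.48, 0) = 82.48, max(-8.877, 0) = 0
Node 0 (S = 150): V_0 = e^(−0.08)·[0.5623·82.4788 + 0.4377·0.0000] = 42.8128

$42.81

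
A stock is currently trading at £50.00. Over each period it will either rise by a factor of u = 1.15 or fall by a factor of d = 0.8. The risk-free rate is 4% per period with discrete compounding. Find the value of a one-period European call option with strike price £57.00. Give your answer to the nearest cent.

£0.33

Risk-neutral probability p = (1 + 0.04 − 0.8)/(1.15 − 0.8) = 0.2400/0.3500 = 0.6857
Terminal stock prices: S_u = 57.5, S_d = 40
Terminal payoffs (S − K): max(0.5, 0) = 0.5, max(-17, 0) = 0
Node 0 (S = 50): V_0 = 1/1.04·[0.6857·0.5000 + 0.3143·0.0000] = 0.3297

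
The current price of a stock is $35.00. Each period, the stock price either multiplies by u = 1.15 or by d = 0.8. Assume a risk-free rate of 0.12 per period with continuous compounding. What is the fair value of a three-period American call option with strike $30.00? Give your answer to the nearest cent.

Risk-neutral probability p = (e^0.12 − 0.8)/(1.15 − 0.8) = 0.3275/0.3500 = 0.9357
Terminal stock prices: S_uuu = 53.23, S_uud = 37.03, S_udd = 25.76, S_ddd = 17.92
Terminal payoffs (S − K): max(23.23, 0) = 23.23, max(7.03, 0) = 7.03, max(-4.24, 0) = 0, max(-12.08, 0) = 0
Node uu (S = 46.29): continuation = e^(−0.12)·[0.9357·23.2306 + 0.0643·7.0300] = 19.6799; exercise value = 16.2875 ≤ continuation, so V_uu = 19.6799
Node ud (S = 32.2): continuation = e^(−0.12)·[0.9357·7.0300 + 0.0643·0.0000] = 5.8342; exercise value = 2.2000 ≤ continuation, so V_ud = 5.8342
Node dd (S = 22.4): continuation = e^(−0.12)·[0.9357·0.0000 + 0.0643·0.0000] = 0.0000; exercise value = 0.0000 ≤ continuation, so V_dd = 0.0000
Node u (S = 40.25): continuation = e^(−0.12)·[0.9357·19.6799 + 0.0643·5.8342] = 16.6650; exercise value = 10.2500 ≤ continuation, so V_u = 16.6650
Node d (S = 28): continuation = e^(−0.12)·[0.9357·5.8342 + 0.0643·0.0000] = 4.8418; exercise value = 0.0000 ≤ continuation, so V_d = 4.8418
Node 0 (S = 35): continuation = e^(−0.12)·[0.9357·16.6650 + 0.0643·4.8418] = 14.1063; exercise value = 5.0000 ≤ continuation, so V_0 = 14.1063

$14.11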